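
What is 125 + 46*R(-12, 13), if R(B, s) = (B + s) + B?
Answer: -381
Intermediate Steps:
R(B, s) = s + 2*B
125 + 46*R(-12, 13) = 125 + 46*(13 + 2*(-12)) = 125 + 46*(13 - 24) = 125 + 46*(-11) = 125 - 506 = -381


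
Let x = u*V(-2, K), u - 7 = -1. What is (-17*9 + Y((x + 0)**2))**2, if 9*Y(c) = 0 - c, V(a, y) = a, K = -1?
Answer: 28561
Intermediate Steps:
u = 6 (u = 7 - 1 = 6)
x = -12 (x = 6*(-2) = -12)
Y(c) = -c/9 (Y(c) = (0 - c)/9 = (-c)/9 = -c/9)
(-17*9 + Y((x + 0)**2))**2 = (-17*9 - (-12 + 0)**2/9)**2 = (-153 - 1/9*(-12)**2)**2 = (-153 - 1/9*144)**2 = (-153 - 16)**2 = (-169)**2 = 28561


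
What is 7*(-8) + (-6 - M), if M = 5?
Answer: -67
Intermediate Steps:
7*(-8) + (-6 - M) = 7*(-8) + (-6 - 1*5) = -56 + (-6 - 5) = -56 - 11 = -67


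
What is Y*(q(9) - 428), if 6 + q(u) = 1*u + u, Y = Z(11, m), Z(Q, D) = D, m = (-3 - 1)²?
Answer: -6656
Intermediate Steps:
m = 16 (m = (-4)² = 16)
Y = 16
q(u) = -6 + 2*u (q(u) = -6 + (1*u + u) = -6 + (u + u) = -6 + 2*u)
Y*(q(9) - 428) = 16*((-6 + 2*9) - 428) = 16*((-6 + 18) - 428) = 16*(12 - 428) = 16*(-416) = -6656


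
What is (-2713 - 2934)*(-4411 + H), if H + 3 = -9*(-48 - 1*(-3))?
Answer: 22638823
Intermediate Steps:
H = 402 (H = -3 - 9*(-48 - 1*(-3)) = -3 - 9*(-48 + 3) = -3 - 9*(-45) = -3 + 405 = 402)
(-2713 - 2934)*(-4411 + H) = (-2713 - 2934)*(-4411 + 402) = -5647*(-4009) = 22638823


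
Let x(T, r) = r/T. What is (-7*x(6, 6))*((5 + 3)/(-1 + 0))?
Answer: 56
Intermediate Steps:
(-7*x(6, 6))*((5 + 3)/(-1 + 0)) = (-42/6)*((5 + 3)/(-1 + 0)) = (-42/6)*(8/(-1)) = (-7*1)*(8*(-1)) = -7*(-8) = 56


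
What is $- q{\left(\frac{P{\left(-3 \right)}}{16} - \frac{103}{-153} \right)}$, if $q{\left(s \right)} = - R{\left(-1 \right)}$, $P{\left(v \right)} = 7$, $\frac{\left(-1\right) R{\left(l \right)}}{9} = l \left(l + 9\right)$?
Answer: $72$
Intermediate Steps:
$R{\left(l \right)} = - 9 l \left(9 + l\right)$ ($R{\left(l \right)} = - 9 l \left(l + 9\right) = - 9 l \left(9 + l\right)$)
$q{\left(s \right)} = -72$ ($q{\left(s \right)} = - \left(-9\right) \left(-1\right) \left(9 - 1\right) = - \left(-9\right) \left(-1\right) 8 = \left(-1\right) 72 = -72$)
$- q{\left(\frac{P{\left(-3 \right)}}{16} - \frac{103}{-153} \right)} = \left(-1\right) \left(-72\right) = 72$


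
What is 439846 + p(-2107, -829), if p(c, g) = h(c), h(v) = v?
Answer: 437739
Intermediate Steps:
p(c, g) = c
439846 + p(-2107, -829) = 439846 - 2107 = 437739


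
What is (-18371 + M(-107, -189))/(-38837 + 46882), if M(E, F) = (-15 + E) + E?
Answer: -3720/1609 ≈ -2.3120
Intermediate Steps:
M(E, F) = -15 + 2*E
(-18371 + M(-107, -189))/(-38837 + 46882) = (-18371 + (-15 + 2*(-107)))/(-38837 + 46882) = (-18371 + (-15 - 214))/8045 = (-18371 - 229)*(1/8045) = -18600*1/8045 = -3720/1609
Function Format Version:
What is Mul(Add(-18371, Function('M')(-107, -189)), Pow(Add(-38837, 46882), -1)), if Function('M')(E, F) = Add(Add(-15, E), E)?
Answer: Rational(-3720, 1609) ≈ -2.3120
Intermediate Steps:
Function('M')(E, F) = Add(-15, Mul(2, E))
Mul(Add(-18371, Function('M')(-107, -189)), Pow(Add(-38837, 46882), -1)) = Mul(Add(-18371, Add(-15, Mul(2, -107))), Pow(Add(-38837, 46882), -1)) = Mul(Add(-18371, Add(-15, -214)), Pow(8045, -1)) = Mul(Add(-18371, -229), Rational(1, 8045)) = Mul(-18600, Rational(1, 8045)) = Rational(-3720, 1609)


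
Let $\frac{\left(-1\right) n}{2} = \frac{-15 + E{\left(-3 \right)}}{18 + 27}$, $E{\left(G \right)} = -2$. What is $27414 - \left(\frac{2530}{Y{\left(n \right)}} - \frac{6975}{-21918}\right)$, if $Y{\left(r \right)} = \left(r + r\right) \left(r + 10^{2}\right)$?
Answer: $\frac{15428160206877}{563131868} \approx 27397.0$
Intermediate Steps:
$n = \frac{34}{45}$ ($n = - 2 \frac{-15 - 2}{18 + 27} = - 2 \left(- \frac{17}{45}\right) = - 2 \left(\left(-17\right) \frac{1}{45}\right) = \left(-2\right) \left(- \frac{17}{45}\right) = \frac{34}{45} \approx 0.75556$)
$Y{\left(r \right)} = 2 r \left(100 + r\right)$ ($Y{\left(r \right)} = 2 r \left(r + 100\right) = 2 r \left(100 + r\right)$)
$27414 - \left(\frac{2530}{Y{\left(n \right)}} - \frac{6975}{-21918}\right) = 27414 - \left(\frac{2530}{2 \cdot \frac{34}{45} \left(100 + \frac{34}{45}\right)} - \frac{6975}{-21918}\right) = 27414 - \left(\frac{2530}{2 \cdot \frac{34}{45} \cdot \frac{4534}{45}} - - \frac{2325}{7306}\right) = 27414 - \left(\frac{2530}{\frac{308312}{2025}} + \frac{2325}{7306}\right) = 27414 - \left(2530 \cdot \frac{2025}{308312} + \frac{2325}{7306}\right) = 27414 - \left(\frac{2561625}{154156} + \frac{2325}{7306}\right) = 27414 - \frac{9536822475}{563131868} = \frac{15428160206877}{563131868}$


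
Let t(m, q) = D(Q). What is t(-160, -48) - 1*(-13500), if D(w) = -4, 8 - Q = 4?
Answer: 13496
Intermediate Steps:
Q = 4 (Q = 8 - 1*4 = 8 - 4 = 4)
t(m, q) = -4
t(-160, -48) - 1*(-13500) = -4 - 1*(-13500) = -4 + 13500 = 13496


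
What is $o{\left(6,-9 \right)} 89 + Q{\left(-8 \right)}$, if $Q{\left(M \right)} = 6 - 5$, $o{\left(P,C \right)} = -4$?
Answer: $-355$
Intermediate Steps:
$Q{\left(M \right)} = 1$
$o{\left(6,-9 \right)} 89 + Q{\left(-8 \right)} = \left(-4\right) 89 + 1 = -356 + 1 = -355$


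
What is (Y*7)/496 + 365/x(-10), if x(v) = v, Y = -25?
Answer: -18279/496 ≈ -36.853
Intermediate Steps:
(Y*7)/496 + 365/x(-10) = -25*7/496 + 365/(-10) = -175*1/496 + 365*(-⅒) = -175/496 - 73/2 = -18279/496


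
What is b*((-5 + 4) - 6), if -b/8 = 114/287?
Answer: 912/41 ≈ 22.244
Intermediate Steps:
b = -912/287 ≈ -3.1777
b*((-5 + 4) - 6) = -912*((-5 + 4) - 6)/287 = -912*(-1 - 6)/287 = -912/287*(-7) = 912/41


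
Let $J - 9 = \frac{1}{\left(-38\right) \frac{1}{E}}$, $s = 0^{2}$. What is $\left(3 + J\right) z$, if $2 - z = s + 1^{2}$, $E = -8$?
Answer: $\frac{232}{19} \approx 12.211$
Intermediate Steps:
$s = 0$
$z = 1$ ($z = 2 - \left(0 + 1^{2}\right) = 2 - \left(0 + 1\right) = 2 - 1 = 1$)
$J = \frac{175}{19}$ ($J = 9 + \frac{1}{\left(-38\right) \frac{1}{-8}} = 9 + \frac{1}{\left(-38\right) \left(- \frac{1}{8}\right)} = 9 + \frac{1}{\frac{19}{4}} = 9 + \frac{4}{19} = \frac{175}{19} \approx 9.2105$)
$\left(3 + J\right) z = \left(3 + \frac{175}{19}\right) 1 = \frac{232}{19} \cdot 1 = \frac{232}{19}$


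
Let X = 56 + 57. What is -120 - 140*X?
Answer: -15940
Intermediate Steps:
X = 113
-120 - 140*X = -120 - 140*113 = -120 - 15820 = -15940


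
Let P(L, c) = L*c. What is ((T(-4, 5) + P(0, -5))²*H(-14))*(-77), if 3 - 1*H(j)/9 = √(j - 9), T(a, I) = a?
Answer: -33264 + 11088*I*√23 ≈ -33264.0 + 53176.0*I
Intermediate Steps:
H(j) = 27 - 9*√(-9 + j) (H(j) = 27 - 9*√(j - 9) = 27 - 9*√(-9 + j))
((T(-4, 5) + P(0, -5))²*H(-14))*(-77) = ((-4 + 0*(-5))²*(27 - 9*√(-9 - 14)))*(-77) = ((-4 + 0)²*(27 - 9*I*√23))*(-77) = ((-4)²*(27 - 9*I*√23))*(-77) = (16*(27 - 9*I*√23))*(-77) = (432 - 144*I*√23)*(-77) = -33264 + 11088*I*√23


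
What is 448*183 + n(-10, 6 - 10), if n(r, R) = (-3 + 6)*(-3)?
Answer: 81975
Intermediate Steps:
n(r, R) = -9 (n(r, R) = 3*(-3) = -9)
448*183 + n(-10, 6 - 10) = 448*183 - 9 = 81984 - 9 = 81975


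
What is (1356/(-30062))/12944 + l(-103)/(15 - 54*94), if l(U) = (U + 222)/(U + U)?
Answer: 801640381/7244391384408 ≈ 0.00011066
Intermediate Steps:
l(U) = (222 + U)/(2*U) (l(U) = (222 + U)/((2*U)) = (222 + U)*(1/(2*U)) = (222 + U)/(2*U))
(1356/(-30062))/12944 + l(-103)/(15 - 54*94) = (1356/(-30062))/12944 + ((½)*(222 - 103)/(-103))/(15 - 54*94) = (1356*(-1/30062))*(1/12944) + ((½)*(-1/103)*119)/(15 - 5076) = -678/15031*1/12944 - 119/206/(-5061) = -339/97280632 - 119/206*(-1/5061) = -339/97280632 + 17/148938 = 801640381/7244391384408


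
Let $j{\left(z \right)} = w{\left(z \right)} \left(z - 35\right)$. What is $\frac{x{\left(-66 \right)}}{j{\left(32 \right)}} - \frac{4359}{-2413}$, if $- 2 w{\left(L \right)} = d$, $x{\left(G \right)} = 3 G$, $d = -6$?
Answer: $\frac{57445}{2413} \approx 23.806$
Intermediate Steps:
$w{\left(L \right)} = 3$ ($w{\left(L \right)} = \left(- \frac{1}{2}\right) \left(-6\right) = 3$)
$j{\left(z \right)} = -105 + 3 z$ ($j{\left(z \right)} = 3 \left(z - 35\right) = 3 \left(-35 + z\right) = -105 + 3 z$)
$\frac{x{\left(-66 \right)}}{j{\left(32 \right)}} - \frac{4359}{-2413} = \frac{3 \left(-66\right)}{-105 + 3 \cdot 32} - \frac{4359}{-2413} = - \frac{198}{-105 + 96} - - \frac{4359}{2413} = - \frac{198}{-9} + \frac{4359}{2413} = \left(-198\right) \left(- \frac{1}{9}\right) + \frac{4359}{2413} = 22 + \frac{4359}{2413} = \frac{57445}{2413}$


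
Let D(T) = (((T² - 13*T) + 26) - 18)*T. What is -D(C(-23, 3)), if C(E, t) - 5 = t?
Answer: 256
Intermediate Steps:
C(E, t) = 5 + t
D(T) = T*(8 + T² - 13*T) (D(T) = ((26 + T² - 13*T) - 18)*T = (8 + T² - 13*T)*T = T*(8 + T² - 13*T))
-D(C(-23, 3)) = -(5 + 3)*(8 + (5 + 3)² - 13*(5 + 3)) = -8*(8 + 8² - 13*8) = -8*(8 + 64 - 104) = -8*(-32) = -1*(-256) = 256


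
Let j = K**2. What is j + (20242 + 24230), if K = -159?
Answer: 69753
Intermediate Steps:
j = 25281 (j = (-159)**2 = 25281)
j + (20242 + 24230) = 25281 + (20242 + 24230) = 25281 + 44472 = 69753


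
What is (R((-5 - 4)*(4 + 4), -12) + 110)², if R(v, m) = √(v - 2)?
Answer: (110 + I*√74)² ≈ 12026.0 + 1892.5*I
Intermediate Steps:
R(v, m) = √(-2 + v)
(R((-5 - 4)*(4 + 4), -12) + 110)² = (√(-2 + (-5 - 4)*(4 + 4)) + 110)² = (√(-2 - 9*8) + 110)² = (√(-2 - 72) + 110)² = (√(-74) + 110)² = (I*√74 + 110)² = (110 + I*√74)²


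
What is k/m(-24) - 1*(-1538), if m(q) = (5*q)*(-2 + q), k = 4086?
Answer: 800441/520 ≈ 1539.3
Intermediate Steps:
m(q) = 5*q*(-2 + q)
k/m(-24) - 1*(-1538) = 4086/((5*(-24)*(-2 - 24))) - 1*(-1538) = 4086/((5*(-24)*(-26))) + 1538 = 4086/3120 + 1538 = 4086*(1/3120) + 1538 = 681/520 + 1538 = 800441/520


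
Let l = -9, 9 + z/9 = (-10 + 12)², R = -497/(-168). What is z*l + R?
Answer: 9791/24 ≈ 407.96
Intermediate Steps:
R = 71/24 (R = -497*(-1/168) = 71/24 ≈ 2.9583)
z = -45 (z = -81 + 9*(-10 + 12)² = -81 + 9*2² = -81 + 9*4 = -81 + 36 = -45)
z*l + R = -45*(-9) + 71/24 = 405 + 71/24 = 9791/24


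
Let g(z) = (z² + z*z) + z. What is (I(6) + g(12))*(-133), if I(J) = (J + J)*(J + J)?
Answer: -59052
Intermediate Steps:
g(z) = z + 2*z² (g(z) = (z² + z²) + z = 2*z² + z = z + 2*z²)
I(J) = 4*J² (I(J) = (2*J)*(2*J) = 4*J²)
(I(6) + g(12))*(-133) = (4*6² + 12*(1 + 2*12))*(-133) = (4*36 + 12*(1 + 24))*(-133) = (144 + 12*25)*(-133) = (144 + 300)*(-133) = 444*(-133) = -59052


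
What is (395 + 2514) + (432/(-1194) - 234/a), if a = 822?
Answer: 79290442/27263 ≈ 2908.4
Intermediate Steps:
(395 + 2514) + (432/(-1194) - 234/a) = (395 + 2514) + (432/(-1194) - 234/822) = 2909 + (432*(-1/1194) - 234*1/822) = 2909 + (-72/199 - 39/137) = 2909 - 17625/27263 = 79290442/27263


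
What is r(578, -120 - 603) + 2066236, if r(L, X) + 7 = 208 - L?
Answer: 2065859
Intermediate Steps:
r(L, X) = 201 - L (r(L, X) = -7 + (208 - L) = 201 - L)
r(578, -120 - 603) + 2066236 = (201 - 1*578) + 2066236 = (201 - 578) + 2066236 = -377 + 2066236 = 2065859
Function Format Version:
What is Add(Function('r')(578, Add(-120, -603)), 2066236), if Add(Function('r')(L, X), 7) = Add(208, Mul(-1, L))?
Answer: 2065859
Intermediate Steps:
Function('r')(L, X) = Add(201, Mul(-1, L)) (Function('r')(L, X) = Add(-7, Add(208, Mul(-1, L))) = Add(201, Mul(-1, L)))
Add(Function('r')(578, Add(-120, -603)), 2066236) = Add(Add(201, Mul(-1, 578)), 2066236) = Add(Add(201, -578), 2066236) = Add(-377, 2066236) = 2065859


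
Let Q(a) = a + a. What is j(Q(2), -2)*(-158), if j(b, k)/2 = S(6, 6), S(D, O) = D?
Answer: -1896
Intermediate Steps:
Q(a) = 2*a
j(b, k) = 12 (j(b, k) = 2*6 = 12)
j(Q(2), -2)*(-158) = 12*(-158) = -1896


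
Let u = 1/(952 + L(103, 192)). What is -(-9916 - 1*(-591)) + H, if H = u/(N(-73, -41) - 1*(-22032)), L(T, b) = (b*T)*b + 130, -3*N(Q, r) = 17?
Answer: 2340322589463953/250972931846 ≈ 9325.0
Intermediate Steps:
N(Q, r) = -17/3 (N(Q, r) = -1/3*17 = -17/3)
L(T, b) = 130 + T*b**2 (L(T, b) = (T*b)*b + 130 = T*b**2 + 130 = 130 + T*b**2)
u = 1/3798074 (u = 1/(952 + (130 + 103*192**2)) = 1/(952 + (130 + 103*36864)) = 1/(952 + (130 + 3796992)) = 1/(952 + 3797122) = 1/3798074 ≈ 2.6329e-7)
H = 3/250972931846 (H = 1/(3798074*(-17/3 - 1*(-22032))) = 1/(3798074*(-17/3 + 22032)) = 1/(3798074*(66079/3)) = (1/3798074)*(3/66079) = 3/250972931846 ≈ 1.1953e-11)
-(-9916 - 1*(-591)) + H = -(-9916 - 1*(-591)) + 3/250972931846 = -(-9916 + 591) + 3/250972931846 = -1*(-9325) + 3/250972931846 = 9325 + 3/250972931846 = 2340322589463953/250972931846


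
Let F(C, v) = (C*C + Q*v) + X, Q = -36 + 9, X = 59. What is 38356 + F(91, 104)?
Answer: 43888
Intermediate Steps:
Q = -27
F(C, v) = 59 + C**2 - 27*v (F(C, v) = (C*C - 27*v) + 59 = (C**2 - 27*v) + 59 = 59 + C**2 - 27*v)
38356 + F(91, 104) = 38356 + (59 + 91**2 - 27*104) = 38356 + (59 + 8281 - 2808) = 38356 + 5532 = 43888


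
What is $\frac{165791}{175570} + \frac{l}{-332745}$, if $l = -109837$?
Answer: $\frac{2127148811}{1669143990} \approx 1.2744$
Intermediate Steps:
$\frac{165791}{175570} + \frac{l}{-332745} = \frac{165791}{175570} - \frac{109837}{-332745} = 165791 \cdot \frac{1}{175570} - - \frac{15691}{47535} = \frac{165791}{175570} + \frac{15691}{47535} = \frac{2127148811}{1669143990}$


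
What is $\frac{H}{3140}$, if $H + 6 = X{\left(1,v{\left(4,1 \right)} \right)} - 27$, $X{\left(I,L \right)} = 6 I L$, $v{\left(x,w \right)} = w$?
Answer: $- \frac{27}{3140} \approx -0.0085987$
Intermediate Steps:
$X{\left(I,L \right)} = 6 I L$
$H = -27$ ($H = -6 + \left(6 \cdot 1 \cdot 1 - 27\right) = -6 + \left(6 - 27\right) = -6 - 21 = -27$)
$\frac{H}{3140} = \frac{1}{3140} \left(-27\right) = - \frac{27}{3140}$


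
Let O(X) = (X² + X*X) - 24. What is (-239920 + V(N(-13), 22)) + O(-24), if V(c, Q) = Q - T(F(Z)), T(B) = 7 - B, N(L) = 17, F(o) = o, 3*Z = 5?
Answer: -716326/3 ≈ -2.3878e+5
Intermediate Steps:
Z = 5/3 (Z = (⅓)*5 = 5/3 ≈ 1.6667)
O(X) = -24 + 2*X² (O(X) = (X² + X²) - 24 = 2*X² - 24 = -24 + 2*X²)
V(c, Q) = -16/3 + Q (V(c, Q) = Q - (7 - 1*5/3) = Q - (7 - 5/3) = Q - 1*16/3 = Q - 16/3 = -16/3 + Q)
(-239920 + V(N(-13), 22)) + O(-24) = (-239920 + (-16/3 + 22)) + (-24 + 2*(-24)²) = (-239920 + 50/3) + (-24 + 2*576) = -719710/3 + (-24 + 1152) = -719710/3 + 1128 = -716326/3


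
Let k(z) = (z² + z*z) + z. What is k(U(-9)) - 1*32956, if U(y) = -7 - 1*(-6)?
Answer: -32955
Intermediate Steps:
U(y) = -1 (U(y) = -7 + 6 = -1)
k(z) = z + 2*z² (k(z) = (z² + z²) + z = 2*z² + z = z + 2*z²)
k(U(-9)) - 1*32956 = -(1 + 2*(-1)) - 1*32956 = -(1 - 2) - 32956 = -1*(-1) - 32956 = 1 - 32956 = -32955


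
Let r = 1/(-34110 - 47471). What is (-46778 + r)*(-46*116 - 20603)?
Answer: 98988308536841/81581 ≈ 1.2134e+9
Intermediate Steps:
r = -1/81581 (r = 1/(-81581) = -1/81581 ≈ -1.2258e-5)
(-46778 + r)*(-46*116 - 20603) = (-46778 - 1/81581)*(-46*116 - 20603) = -3816196019*(-5336 - 20603)/81581 = -3816196019/81581*(-25939) = 98988308536841/81581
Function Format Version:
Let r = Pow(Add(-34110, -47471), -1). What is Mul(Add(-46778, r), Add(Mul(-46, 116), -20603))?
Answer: Rational(98988308536841, 81581) ≈ 1.2134e+9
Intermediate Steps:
r = Rational(-1, 81581) (r = Pow(-81581, -1) = Rational(-1, 81581) ≈ -1.2258e-5)
Mul(Add(-46778, r), Add(Mul(-46, 116), -20603)) = Mul(Add(-46778, Rational(-1, 81581)), Add(Mul(-46, 116), -20603)) = Mul(Rational(-3816196019, 81581), Add(-5336, -20603)) = Mul(Rational(-3816196019, 81581), -25939) = Rational(98988308536841, 81581)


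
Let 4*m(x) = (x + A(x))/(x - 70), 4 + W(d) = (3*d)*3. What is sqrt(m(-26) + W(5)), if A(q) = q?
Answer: sqrt(23694)/24 ≈ 6.4137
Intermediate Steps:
W(d) = -4 + 9*d (W(d) = -4 + (3*d)*3 = -4 + 9*d)
m(x) = x/(2*(-70 + x)) (m(x) = ((x + x)/(x - 70))/4 = ((2*x)/(-70 + x))/4 = (2*x/(-70 + x))/4 = x/(2*(-70 + x)))
sqrt(m(-26) + W(5)) = sqrt((1/2)*(-26)/(-70 - 26) + (-4 + 9*5)) = sqrt((1/2)*(-26)/(-96) + (-4 + 45)) = sqrt((1/2)*(-26)*(-1/96) + 41) = sqrt(13/96 + 41) = sqrt(3949/96) = sqrt(23694)/24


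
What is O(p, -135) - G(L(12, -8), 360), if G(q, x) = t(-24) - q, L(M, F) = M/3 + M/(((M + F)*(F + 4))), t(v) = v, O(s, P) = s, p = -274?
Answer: -987/4 ≈ -246.75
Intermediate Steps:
L(M, F) = M/3 + M/((4 + F)*(F + M)) (L(M, F) = M*(⅓) + M/(((F + M)*(4 + F))) = M/3 + M/(((4 + F)*(F + M))) = M/3 + M*(1/((4 + F)*(F + M))) = M/3 + M/((4 + F)*(F + M)))
G(q, x) = -24 - q
O(p, -135) - G(L(12, -8), 360) = -274 - (-24 - 12*(3 + (-8)² + 4*(-8) + 4*12 - 8*12)/(3*((-8)² + 4*(-8) + 4*12 - 8*12))) = -274 - (-24 - 12*(3 + 64 - 32 + 48 - 96)/(3*(64 - 32 + 48 - 96))) = -274 - (-24 - 12*(-13)/(3*(-16))) = -274 - (-24 - 12*(-1)*(-13)/(3*16)) = -274 - (-24 - 1*13/4) = -274 - (-24 - 13/4) = -274 - 1*(-109/4) = -274 + 109/4 = -987/4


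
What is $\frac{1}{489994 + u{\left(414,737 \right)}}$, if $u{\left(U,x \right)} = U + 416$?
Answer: $\frac{1}{490824} \approx 2.0374 \cdot 10^{-6}$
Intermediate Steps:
$u{\left(U,x \right)} = 416 + U$
$\frac{1}{489994 + u{\left(414,737 \right)}} = \frac{1}{489994 + \left(416 + 414\right)} = \frac{1}{489994 + 830} = \frac{1}{490824}$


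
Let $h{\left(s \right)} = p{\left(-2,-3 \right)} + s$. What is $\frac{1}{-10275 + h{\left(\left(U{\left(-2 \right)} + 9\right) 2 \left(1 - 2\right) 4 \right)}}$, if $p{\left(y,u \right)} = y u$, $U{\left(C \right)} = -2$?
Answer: $- \frac{1}{10325} \approx -9.6852 \cdot 10^{-5}$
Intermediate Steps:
$p{\left(y,u \right)} = u y$
$h{\left(s \right)} = 6 + s$ ($h{\left(s \right)} = \left(-3\right) \left(-2\right) + s = 6 + s$)
$\frac{1}{-10275 + h{\left(\left(U{\left(-2 \right)} + 9\right) 2 \left(1 - 2\right) 4 \right)}} = \frac{1}{-10275 + \left(6 + \left(-2 + 9\right) 2 \left(1 - 2\right) 4\right)} = \frac{1}{-10275 + \left(6 + 7 \cdot 2 \left(-1\right) 4\right)} = \frac{1}{-10275 + \left(6 + 7 \left(\left(-2\right) 4\right)\right)} = \frac{1}{-10275 + \left(6 + 7 \left(-8\right)\right)} = \frac{1}{-10275 + \left(6 - 56\right)} = \frac{1}{-10275 - 50} = \frac{1}{-10325} = - \frac{1}{10325}$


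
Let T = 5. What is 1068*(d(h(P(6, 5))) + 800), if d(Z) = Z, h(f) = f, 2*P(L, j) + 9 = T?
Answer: 852264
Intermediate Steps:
P(L, j) = -2 (P(L, j) = -9/2 + (½)*5 = -9/2 + 5/2 = -2)
1068*(d(h(P(6, 5))) + 800) = 1068*(-2 + 800) = 1068*798 = 852264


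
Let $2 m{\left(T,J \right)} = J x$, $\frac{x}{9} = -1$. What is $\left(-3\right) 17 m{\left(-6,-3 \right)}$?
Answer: $- \frac{1377}{2} \approx -688.5$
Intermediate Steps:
$x = -9$ ($x = 9 \left(-1\right) = -9$)
$m{\left(T,J \right)} = - \frac{9 J}{2}$ ($m{\left(T,J \right)} = \frac{J \left(-9\right)}{2} = \frac{\left(-9\right) J}{2} = - \frac{9 J}{2}$)
$\left(-3\right) 17 m{\left(-6,-3 \right)} = \left(-3\right) 17 \left(\left(- \frac{9}{2}\right) \left(-3\right)\right) = \left(-51\right) \frac{27}{2} = - \frac{1377}{2}$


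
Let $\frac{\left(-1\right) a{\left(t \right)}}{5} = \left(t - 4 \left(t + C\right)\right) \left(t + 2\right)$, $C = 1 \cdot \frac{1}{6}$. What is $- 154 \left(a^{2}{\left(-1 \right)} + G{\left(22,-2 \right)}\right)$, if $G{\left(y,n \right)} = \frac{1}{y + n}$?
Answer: $- \frac{1887193}{90} \approx -20969.0$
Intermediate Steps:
$C = \frac{1}{6}$ ($C = 1 \cdot \frac{1}{6} = \frac{1}{6} \approx 0.16667$)
$a{\left(t \right)} = - 5 \left(2 + t\right) \left(- \frac{2}{3} - 3 t\right)$ ($a{\left(t \right)} = - 5 \left(t - 4 \left(t + \frac{1}{6}\right)\right) \left(t + 2\right) = - 5 \left(t - 4 \left(\frac{1}{6} + t\right)\right) \left(2 + t\right) = - 5 \left(t - \left(\frac{2}{3} + 4 t\right)\right) \left(2 + t\right) = - 5 \left(- \frac{2}{3} - 3 t\right) \left(2 + t\right) = - 5 \left(2 + t\right) \left(- \frac{2}{3} - 3 t\right)$)
$G{\left(y,n \right)} = \frac{1}{n + y}$
$- 154 \left(a^{2}{\left(-1 \right)} + G{\left(22,-2 \right)}\right) = - 154 \left(\left(\frac{20}{3} + 15 \left(-1\right)^{2} + \frac{100}{3} \left(-1\right)\right)^{2} + \frac{1}{-2 + 22}\right) = - 154 \left(\left(\frac{20}{3} + 15 \cdot 1 - \frac{100}{3}\right)^{2} + \frac{1}{20}\right) = - 154 \left(\left(\frac{20}{3} + 15 - \frac{100}{3}\right)^{2} + \frac{1}{20}\right) = - 154 \left(\left(- \frac{35}{3}\right)^{2} + \frac{1}{20}\right) = - 154 \left(\frac{1225}{9} + \frac{1}{20}\right) = \left(-154\right) \frac{24509}{180} = - \frac{1887193}{90}$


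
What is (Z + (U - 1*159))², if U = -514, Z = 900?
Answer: 51529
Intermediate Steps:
(Z + (U - 1*159))² = (900 + (-514 - 1*159))² = (900 + (-514 - 159))² = (900 - 673)² = 227² = 51529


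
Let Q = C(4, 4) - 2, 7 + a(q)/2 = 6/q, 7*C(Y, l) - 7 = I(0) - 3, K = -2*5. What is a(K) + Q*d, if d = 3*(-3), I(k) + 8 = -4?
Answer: 458/35 ≈ 13.086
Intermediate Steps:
I(k) = -12 (I(k) = -8 - 4 = -12)
K = -10
C(Y, l) = -8/7 (C(Y, l) = 1 + (-12 - 3)/7 = 1 + (⅐)*(-15) = 1 - 15/7 = -8/7)
a(q) = -14 + 12/q (a(q) = -14 + 2*(6/q) = -14 + 12/q)
Q = -22/7 (Q = -8/7 - 2 = -22/7 ≈ -3.1429)
d = -9
a(K) + Q*d = (-14 + 12/(-10)) - 22/7*(-9) = (-14 + 12*(-⅒)) + 198/7 = (-14 - 6/5) + 198/7 = -76/5 + 198/7 = 458/35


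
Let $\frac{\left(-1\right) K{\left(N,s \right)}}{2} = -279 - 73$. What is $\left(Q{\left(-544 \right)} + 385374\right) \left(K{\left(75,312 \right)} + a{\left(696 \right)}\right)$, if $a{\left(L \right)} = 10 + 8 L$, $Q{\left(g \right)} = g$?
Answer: $2417502060$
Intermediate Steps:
$K{\left(N,s \right)} = 704$ ($K{\left(N,s \right)} = - 2 \left(-279 - 73\right) = \left(-2\right) \left(-352\right) = 704$)
$\left(Q{\left(-544 \right)} + 385374\right) \left(K{\left(75,312 \right)} + a{\left(696 \right)}\right) = \left(-544 + 385374\right) \left(704 + \left(10 + 8 \cdot 696\right)\right) = 384830 \left(704 + \left(10 + 5568\right)\right) = 384830 \left(704 + 5578\right) = 384830 \cdot 6282 = 2417502060$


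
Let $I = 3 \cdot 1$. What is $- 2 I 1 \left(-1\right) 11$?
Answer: $66$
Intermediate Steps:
$I = 3$
$- 2 I 1 \left(-1\right) 11 = \left(-2\right) 3 \cdot 1 \left(-1\right) 11 = \left(-6\right) 1 \left(-1\right) 11 = \left(-6\right) \left(-1\right) 11 = 6 \cdot 11 = 66$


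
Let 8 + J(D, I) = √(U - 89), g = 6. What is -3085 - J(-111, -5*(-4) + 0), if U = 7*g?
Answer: -3077 - I*√47 ≈ -3077.0 - 6.8557*I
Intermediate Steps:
U = 42 (U = 7*6 = 42)
J(D, I) = -8 + I*√47 (J(D, I) = -8 + √(42 - 89) = -8 + √(-47) = -8 + I*√47)
-3085 - J(-111, -5*(-4) + 0) = -3085 - (-8 + I*√47) = -3085 + (8 - I*√47) = -3077 - I*√47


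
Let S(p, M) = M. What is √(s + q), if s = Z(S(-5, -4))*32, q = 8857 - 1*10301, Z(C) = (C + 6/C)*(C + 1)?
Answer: 2*I*√229 ≈ 30.266*I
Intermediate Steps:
Z(C) = (1 + C)*(C + 6/C) (Z(C) = (C + 6/C)*(1 + C) = (1 + C)*(C + 6/C))
q = -1444 (q = 8857 - 10301 = -1444)
s = 528 (s = (6 - 4 + (-4)² + 6/(-4))*32 = (6 - 4 + 16 + 6*(-¼))*32 = (6 - 4 + 16 - 3/2)*32 = (33/2)*32 = 528)
√(s + q) = √(528 - 1444) = √(-916) = 2*I*√229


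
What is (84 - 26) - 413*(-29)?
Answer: 12035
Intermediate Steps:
(84 - 26) - 413*(-29) = 58 + 11977 = 12035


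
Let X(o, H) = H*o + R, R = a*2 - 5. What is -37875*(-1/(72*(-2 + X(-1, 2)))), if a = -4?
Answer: -12625/408 ≈ -30.944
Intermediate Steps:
R = -13 (R = -4*2 - 5 = -8 - 5 = -13)
X(o, H) = -13 + H*o (X(o, H) = H*o - 13 = -13 + H*o)
-37875*(-1/(72*(-2 + X(-1, 2)))) = -37875*(-1/(72*(-2 + (-13 + 2*(-1))))) = -37875*(-1/(72*(-2 + (-13 - 2)))) = -37875*(-1/(72*(-2 - 15))) = -37875/((-72*(-17))) = -37875/1224 = -37875*1/1224 = -12625/408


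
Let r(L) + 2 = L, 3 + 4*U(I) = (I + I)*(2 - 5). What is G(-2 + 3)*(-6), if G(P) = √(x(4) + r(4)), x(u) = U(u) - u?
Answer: -3*I*√35 ≈ -17.748*I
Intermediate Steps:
U(I) = -¾ - 3*I/2 (U(I) = -¾ + ((I + I)*(2 - 5))/4 = -¾ + ((2*I)*(-3))/4 = -¾ + (-6*I)/4 = -¾ - 3*I/2)
x(u) = -¾ - 5*u/2 (x(u) = (-¾ - 3*u/2) - u = -¾ - 5*u/2)
r(L) = -2 + L
G(P) = I*√35/2 (G(P) = √((-¾ - 5/2*4) + (-2 + 4)) = √((-¾ - 10) + 2) = √(-43/4 + 2) = √(-35/4) = I*√35/2)
G(-2 + 3)*(-6) = (I*√35/2)*(-6) = -3*I*√35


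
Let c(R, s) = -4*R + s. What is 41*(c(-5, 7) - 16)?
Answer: 451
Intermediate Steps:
c(R, s) = s - 4*R
41*(c(-5, 7) - 16) = 41*((7 - 4*(-5)) - 16) = 41*((7 + 20) - 16) = 41*(27 - 16) = 41*11 = 451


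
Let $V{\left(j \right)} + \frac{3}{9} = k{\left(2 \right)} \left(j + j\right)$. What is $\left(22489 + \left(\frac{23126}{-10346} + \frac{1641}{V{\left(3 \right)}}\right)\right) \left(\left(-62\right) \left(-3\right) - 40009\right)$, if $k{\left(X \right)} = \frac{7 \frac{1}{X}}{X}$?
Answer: $- \frac{40657573068648}{45079} \approx -9.0192 \cdot 10^{8}$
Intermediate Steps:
$k{\left(X \right)} = \frac{7}{X^{2}}$
$V{\left(j \right)} = - \frac{1}{3} + \frac{7 j}{2}$ ($V{\left(j \right)} = - \frac{1}{3} + \frac{7}{4} \left(j + j\right) = - \frac{1}{3} + 7 \cdot \frac{1}{4} \cdot 2 j = - \frac{1}{3} + \frac{7 \cdot 2 j}{4} = - \frac{1}{3} + \frac{7 j}{2}$)
$\left(22489 + \left(\frac{23126}{-10346} + \frac{1641}{V{\left(3 \right)}}\right)\right) \left(\left(-62\right) \left(-3\right) - 40009\right) = \left(22489 + \left(\frac{23126}{-10346} + \frac{1641}{- \frac{1}{3} + \frac{7}{2} \cdot 3}\right)\right) \left(\left(-62\right) \left(-3\right) - 40009\right) = \left(22489 + \left(23126 \left(- \frac{1}{10346}\right) + \frac{1641}{- \frac{1}{3} + \frac{21}{2}}\right)\right) \left(186 - 40009\right) = \left(22489 - \left(\frac{11563}{5173} - \frac{1641}{\frac{61}{6}}\right)\right) \left(-39823\right) = \left(22489 + \left(- \frac{11563}{5173} + 1641 \cdot \frac{6}{61}\right)\right) \left(-39823\right) = \left(22489 + \left(- \frac{11563}{5173} + \frac{9846}{61}\right)\right) \left(-39823\right) = \left(22489 + \frac{50228015}{315553}\right) \left(-39823\right) = \frac{7146699432}{315553} \left(-39823\right) = - \frac{40657573068648}{45079}$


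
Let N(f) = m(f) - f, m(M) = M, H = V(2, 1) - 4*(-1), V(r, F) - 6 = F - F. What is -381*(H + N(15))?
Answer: -3810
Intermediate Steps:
V(r, F) = 6 (V(r, F) = 6 + (F - F) = 6 + 0 = 6)
H = 10 (H = 6 - 4*(-1) = 6 + 4 = 10)
N(f) = 0 (N(f) = f - f = 0)
-381*(H + N(15)) = -381*(10 + 0) = -381*10 = -3810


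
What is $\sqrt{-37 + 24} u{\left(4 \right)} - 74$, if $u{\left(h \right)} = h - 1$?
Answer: $-74 + 3 i \sqrt{13} \approx -74.0 + 10.817 i$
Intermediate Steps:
$u{\left(h \right)} = -1 + h$
$\sqrt{-37 + 24} u{\left(4 \right)} - 74 = \sqrt{-37 + 24} \left(-1 + 4\right) - 74 = \sqrt{-13} \cdot 3 - 74 = i \sqrt{13} \cdot 3 - 74 = 3 i \sqrt{13} - 74 = -74 + 3 i \sqrt{13}$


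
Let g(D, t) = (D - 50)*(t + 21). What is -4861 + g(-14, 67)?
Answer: -10493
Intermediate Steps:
g(D, t) = (-50 + D)*(21 + t)
-4861 + g(-14, 67) = -4861 + (-1050 - 50*67 + 21*(-14) - 14*67) = -4861 + (-1050 - 3350 - 294 - 938) = -4861 - 5632 = -10493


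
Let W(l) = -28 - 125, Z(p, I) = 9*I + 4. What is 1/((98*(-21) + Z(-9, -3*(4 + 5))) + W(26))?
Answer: -1/2450 ≈ -0.00040816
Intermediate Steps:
Z(p, I) = 4 + 9*I
W(l) = -153
1/((98*(-21) + Z(-9, -3*(4 + 5))) + W(26)) = 1/((98*(-21) + (4 + 9*(-3*(4 + 5)))) - 153) = 1/((-2058 + (4 + 9*(-3*9))) - 153) = 1/((-2058 + (4 + 9*(-27))) - 153) = 1/((-2058 + (4 - 243)) - 153) = 1/((-2058 - 239) - 153) = 1/(-2297 - 153) = 1/(-2450) = -1/2450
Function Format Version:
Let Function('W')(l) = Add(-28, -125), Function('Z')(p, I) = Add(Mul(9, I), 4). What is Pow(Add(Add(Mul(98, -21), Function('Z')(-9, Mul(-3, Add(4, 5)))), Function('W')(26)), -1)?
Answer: Rational(-1, 2450) ≈ -0.00040816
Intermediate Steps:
Function('Z')(p, I) = Add(4, Mul(9, I))
Function('W')(l) = -153
Pow(Add(Add(Mul(98, -21), Function('Z')(-9, Mul(-3, Add(4, 5)))), Function('W')(26)), -1) = Pow(Add(Add(Mul(98, -21), Add(4, Mul(9, Mul(-3, Add(4, 5))))), -153), -1) = Pow(Add(Add(-2058, Add(4, Mul(9, Mul(-3, 9)))), -153), -1) = Pow(Add(Add(-2058, Add(4, Mul(9, -27))), -153), -1) = Pow(Add(Add(-2058, Add(4, -243)), -153), -1) = Pow(Add(Add(-2058, -239), -153), -1) = Pow(Add(-2297, -153), -1) = Pow(-2450, -1) = Rational(-1, 2450)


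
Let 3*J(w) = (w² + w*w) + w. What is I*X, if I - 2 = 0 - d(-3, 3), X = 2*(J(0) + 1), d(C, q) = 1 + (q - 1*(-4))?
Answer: -12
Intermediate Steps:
d(C, q) = 5 + q (d(C, q) = 1 + (q + 4) = 1 + (4 + q) = 5 + q)
J(w) = w/3 + 2*w²/3 (J(w) = ((w² + w*w) + w)/3 = ((w² + w²) + w)/3 = (2*w² + w)/3 = (w + 2*w²)/3 = w/3 + 2*w²/3)
X = 2 (X = 2*((⅓)*0*(1 + 2*0) + 1) = 2*((⅓)*0*(1 + 0) + 1) = 2*((⅓)*0*1 + 1) = 2*(0 + 1) = 2*1 = 2)
I = -6 (I = 2 + (0 - (5 + 3)) = 2 + (0 - 1*8) = 2 + (0 - 8) = 2 - 8 = -6)
I*X = -6*2 = -12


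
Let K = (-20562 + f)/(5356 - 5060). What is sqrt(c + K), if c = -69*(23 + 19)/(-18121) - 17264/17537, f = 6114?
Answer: 2*I*sqrt(10151319393248994697)/904473473 ≈ 7.0452*I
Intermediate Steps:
K = -1806/37 (K = (-20562 + 6114)/(5356 - 5060) = -14448/296 = -14448*1/296 = -1806/37 ≈ -48.811)
c = -20155286/24445229 (c = -69*42*(-1/18121) - 17264*1/17537 = -2898*(-1/18121) - 1328/1349 = 2898/18121 - 1328/1349 = -20155286/24445229 ≈ -0.82451)
sqrt(c + K) = sqrt(-20155286/24445229 - 1806/37) = sqrt(-44893829156/904473473) = 2*I*sqrt(10151319393248994697)/904473473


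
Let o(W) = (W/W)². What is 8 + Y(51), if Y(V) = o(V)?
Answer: 9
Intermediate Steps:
o(W) = 1 (o(W) = 1² = 1)
Y(V) = 1
8 + Y(51) = 8 + 1 = 9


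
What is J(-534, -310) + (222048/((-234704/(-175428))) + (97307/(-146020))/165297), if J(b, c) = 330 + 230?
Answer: 8423022746146224311/50580111715980 ≈ 1.6653e+5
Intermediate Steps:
J(b, c) = 560
J(-534, -310) + (222048/((-234704/(-175428))) + (97307/(-146020))/165297) = 560 + (222048/((-234704/(-175428))) + (97307/(-146020))/165297) = 560 + (222048/((-234704*(-1/175428))) + (97307*(-1/146020))*(1/165297)) = 560 + (222048/(58676/43857) - 13901/20860*1/165297) = 560 + (222048*(43857/58676) - 13901/3448095420) = 560 + (2434589784/14669 - 13901/3448095420) = 560 + 8394697883585275511/50580111715980 = 8423022746146224311/50580111715980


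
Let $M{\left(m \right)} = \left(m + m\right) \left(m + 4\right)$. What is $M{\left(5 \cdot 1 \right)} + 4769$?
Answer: $4859$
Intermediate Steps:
$M{\left(m \right)} = 2 m \left(4 + m\right)$
$M{\left(5 \cdot 1 \right)} + 4769 = 2 \cdot 5 \cdot 1 \left(4 + 5 \cdot 1\right) + 4769 = 2 \cdot 5 \left(4 + 5\right) + 4769 = 2 \cdot 5 \cdot 9 + 4769 = 90 + 4769 = 4859$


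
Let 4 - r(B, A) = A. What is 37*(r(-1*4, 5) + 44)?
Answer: 1591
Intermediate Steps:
r(B, A) = 4 - A
37*(r(-1*4, 5) + 44) = 37*((4 - 1*5) + 44) = 37*((4 - 5) + 44) = 37*(-1 + 44) = 37*43 = 1591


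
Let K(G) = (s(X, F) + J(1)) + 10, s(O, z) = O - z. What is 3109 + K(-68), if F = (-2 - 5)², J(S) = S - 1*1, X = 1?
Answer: 3071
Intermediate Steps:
J(S) = -1 + S (J(S) = S - 1 = -1 + S)
F = 49 (F = (-7)² = 49)
K(G) = -38 (K(G) = ((1 - 1*49) + (-1 + 1)) + 10 = ((1 - 49) + 0) + 10 = (-48 + 0) + 10 = -48 + 10 = -38)
3109 + K(-68) = 3109 - 38 = 3071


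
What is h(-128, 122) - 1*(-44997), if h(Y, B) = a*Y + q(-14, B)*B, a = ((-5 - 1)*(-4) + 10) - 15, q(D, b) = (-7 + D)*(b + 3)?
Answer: -277685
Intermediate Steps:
q(D, b) = (-7 + D)*(3 + b)
a = 19 (a = (-6*(-4) + 10) - 15 = (24 + 10) - 15 = 34 - 15 = 19)
h(Y, B) = 19*Y + B*(-63 - 21*B) (h(Y, B) = 19*Y + (-21 - 7*B + 3*(-14) - 14*B)*B = 19*Y + (-21 - 7*B - 42 - 14*B)*B = 19*Y + (-63 - 21*B)*B = 19*Y + B*(-63 - 21*B))
h(-128, 122) - 1*(-44997) = (19*(-128) - 21*122*(3 + 122)) - 1*(-44997) = (-2432 - 21*122*125) + 44997 = (-2432 - 320250) + 44997 = -322682 + 44997 = -277685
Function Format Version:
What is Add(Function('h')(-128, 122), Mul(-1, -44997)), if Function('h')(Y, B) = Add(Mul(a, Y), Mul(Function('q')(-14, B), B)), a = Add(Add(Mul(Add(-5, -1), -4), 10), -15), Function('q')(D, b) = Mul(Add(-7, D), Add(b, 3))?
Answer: -277685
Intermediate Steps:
Function('q')(D, b) = Mul(Add(-7, D), Add(3, b))
a = 19 (a = Add(Add(Mul(-6, -4), 10), -15) = Add(Add(24, 10), -15) = Add(34, -15) = 19)
Function('h')(Y, B) = Add(Mul(19, Y), Mul(B, Add(-63, Mul(-21, B)))) (Function('h')(Y, B) = Add(Mul(19, Y), Mul(Add(-21, Mul(-7, B), Mul(3, -14), Mul(-14, B)), B)) = Add(Mul(19, Y), Mul(Add(-21, Mul(-7, B), -42, Mul(-14, B)), B)) = Add(Mul(19, Y), Mul(Add(-63, Mul(-21, B)), B)) = Add(Mul(19, Y), Mul(B, Add(-63, Mul(-21, B)))))
Add(Function('h')(-128, 122), Mul(-1, -44997)) = Add(Add(Mul(19, -128), Mul(-21, 122, Add(3, 122))), Mul(-1, -44997)) = Add(Add(-2432, Mul(-21, 122, 125)), 44997) = Add(Add(-2432, -320250), 44997) = Add(-322682, 44997) = -277685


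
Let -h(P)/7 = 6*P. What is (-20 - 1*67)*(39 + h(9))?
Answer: 29493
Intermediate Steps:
h(P) = -42*P
(-20 - 1*67)*(39 + h(9)) = (-20 - 1*67)*(39 - 42*9) = (-20 - 67)*(39 - 378) = -87*(-339) = 29493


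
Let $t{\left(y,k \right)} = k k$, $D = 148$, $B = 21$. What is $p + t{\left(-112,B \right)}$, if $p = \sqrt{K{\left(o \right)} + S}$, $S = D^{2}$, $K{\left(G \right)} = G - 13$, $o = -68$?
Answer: $441 + \sqrt{21823} \approx 588.73$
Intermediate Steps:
$K{\left(G \right)} = -13 + G$
$t{\left(y,k \right)} = k^{2}$
$S = 21904$ ($S = 148^{2} = 21904$)
$p = \sqrt{21823}$ ($p = \sqrt{\left(-13 - 68\right) + 21904} = \sqrt{-81 + 21904} = \sqrt{21823} \approx 147.73$)
$p + t{\left(-112,B \right)} = \sqrt{21823} + 21^{2} = \sqrt{21823} + 441 = 441 + \sqrt{21823}$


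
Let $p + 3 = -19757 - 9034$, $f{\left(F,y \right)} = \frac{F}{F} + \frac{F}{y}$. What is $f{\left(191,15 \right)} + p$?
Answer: $- \frac{431704}{15} \approx -28780.0$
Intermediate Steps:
$f{\left(F,y \right)} = 1 + \frac{F}{y}$
$p = -28794$ ($p = -3 - 28791 = -28794$)
$f{\left(191,15 \right)} + p = \frac{191 + 15}{15} - 28794 = \frac{1}{15} \cdot 206 - 28794 = \frac{206}{15} - 28794 = - \frac{431704}{15}$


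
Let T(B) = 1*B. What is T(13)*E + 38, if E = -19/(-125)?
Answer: 4997/125 ≈ 39.976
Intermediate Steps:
T(B) = B
E = 19/125 (E = -19*(-1/125) = 19/125 ≈ 0.15200)
T(13)*E + 38 = 13*(19/125) + 38 = 247/125 + 38 = 4997/125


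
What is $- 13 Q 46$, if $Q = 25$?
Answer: $-14950$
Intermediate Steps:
$- 13 Q 46 = \left(-13\right) 25 \cdot 46 = \left(-325\right) 46 = -14950$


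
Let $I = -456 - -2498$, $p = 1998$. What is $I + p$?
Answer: $4040$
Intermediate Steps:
$I = 2042$ ($I = -456 + 2498 = 2042$)
$I + p = 2042 + 1998 = 4040$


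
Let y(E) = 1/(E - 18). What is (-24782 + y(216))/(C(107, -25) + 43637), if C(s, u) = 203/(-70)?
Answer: -24534175/43197759 ≈ -0.56795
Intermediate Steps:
y(E) = 1/(-18 + E)
C(s, u) = -29/10 (C(s, u) = 203*(-1/70) = -29/10)
(-24782 + y(216))/(C(107, -25) + 43637) = (-24782 + 1/(-18 + 216))/(-29/10 + 43637) = (-24782 + 1/198)/(436341/10) = (-24782 + 1/198)*(10/436341) = -4906835/198*10/436341 = -24534175/43197759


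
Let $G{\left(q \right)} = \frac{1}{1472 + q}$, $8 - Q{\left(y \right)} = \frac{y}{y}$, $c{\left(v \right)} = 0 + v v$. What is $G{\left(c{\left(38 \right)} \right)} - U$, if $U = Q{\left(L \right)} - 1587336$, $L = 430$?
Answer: $\frac{4628651365}{2916} \approx 1.5873 \cdot 10^{6}$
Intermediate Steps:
$c{\left(v \right)} = v^{2}$ ($c{\left(v \right)} = 0 + v^{2} = v^{2}$)
$Q{\left(y \right)} = 7$ ($Q{\left(y \right)} = 8 - \frac{y}{y} = 8 - 1 = 7$)
$U = -1587329$ ($U = 7 - 1587336 = -1587329$)
$G{\left(c{\left(38 \right)} \right)} - U = \frac{1}{1472 + 38^{2}} - -1587329 = \frac{1}{1472 + 1444} + 1587329 = \frac{1}{2916} + 1587329 = \frac{4628651365}{2916}$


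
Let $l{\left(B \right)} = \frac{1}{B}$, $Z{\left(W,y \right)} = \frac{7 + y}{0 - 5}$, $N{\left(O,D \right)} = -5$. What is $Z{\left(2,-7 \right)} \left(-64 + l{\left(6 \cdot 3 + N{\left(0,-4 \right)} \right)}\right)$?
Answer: $0$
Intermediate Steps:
$Z{\left(W,y \right)} = - \frac{7}{5} - \frac{y}{5}$ ($Z{\left(W,y \right)} = \frac{7 + y}{-5} = \left(7 + y\right) \left(- \frac{1}{5}\right) = - \frac{7}{5} - \frac{y}{5}$)
$Z{\left(2,-7 \right)} \left(-64 + l{\left(6 \cdot 3 + N{\left(0,-4 \right)} \right)}\right) = \left(- \frac{7}{5} - - \frac{7}{5}\right) \left(-64 + \frac{1}{6 \cdot 3 - 5}\right) = \left(- \frac{7}{5} + \frac{7}{5}\right) \left(-64 + \frac{1}{18 - 5}\right) = 0 \left(-64 + \frac{1}{13}\right) = 0 \left(- \frac{831}{13}\right) = 0$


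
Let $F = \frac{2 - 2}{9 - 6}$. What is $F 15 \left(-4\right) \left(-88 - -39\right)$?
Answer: $0$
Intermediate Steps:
$F = 0$ ($F = \frac{0}{3} = 0 \cdot \frac{1}{3} = 0$)
$F 15 \left(-4\right) \left(-88 - -39\right) = 0 \cdot 15 \left(-4\right) \left(-88 - -39\right) = 0 \left(-4\right) \left(-88 + 39\right) = 0 \left(-49\right) = 0$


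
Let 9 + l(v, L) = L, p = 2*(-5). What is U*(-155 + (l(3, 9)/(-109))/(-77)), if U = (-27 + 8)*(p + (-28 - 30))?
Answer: -200260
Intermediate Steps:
p = -10
l(v, L) = -9 + L
U = 1292 (U = (-27 + 8)*(-10 + (-28 - 30)) = -19*(-10 - 58) = -19*(-68) = 1292)
U*(-155 + (l(3, 9)/(-109))/(-77)) = 1292*(-155 + ((-9 + 9)/(-109))/(-77)) = 1292*(-155 + (0*(-1/109))*(-1/77)) = 1292*(-155 + 0*(-1/77)) = 1292*(-155 + 0) = 1292*(-155) = -200260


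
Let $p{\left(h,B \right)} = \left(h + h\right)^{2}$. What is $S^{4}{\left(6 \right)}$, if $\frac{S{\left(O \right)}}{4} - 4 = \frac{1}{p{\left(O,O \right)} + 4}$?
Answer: $\frac{123657019201}{1874161} \approx 65980.0$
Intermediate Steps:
$p{\left(h,B \right)} = 4 h^{2}$ ($p{\left(h,B \right)} = \left(2 h\right)^{2} = 4 h^{2}$)
$S{\left(O \right)} = 16 + \frac{4}{4 + 4 O^{2}}$ ($S{\left(O \right)} = 16 + \frac{4}{4 O^{2} + 4} = 16 + \frac{4}{4 + 4 O^{2}}$)
$S^{4}{\left(6 \right)} = \left(\frac{17 + 16 \cdot 6^{2}}{1 + 6^{2}}\right)^{4} = \left(\frac{17 + 16 \cdot 36}{1 + 36}\right)^{4} = \left(\frac{17 + 576}{37}\right)^{4} = \left(\frac{1}{37} \cdot 593\right)^{4} = \left(\frac{593}{37}\right)^{4} = \frac{123657019201}{1874161}$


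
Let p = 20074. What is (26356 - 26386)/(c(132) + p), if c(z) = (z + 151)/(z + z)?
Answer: -7920/5299819 ≈ -0.0014944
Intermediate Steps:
c(z) = (151 + z)/(2*z) (c(z) = (151 + z)/((2*z)) = (151 + z)*(1/(2*z)) = (151 + z)/(2*z))
(26356 - 26386)/(c(132) + p) = (26356 - 26386)/((½)*(151 + 132)/132 + 20074) = -30/((½)*(1/132)*283 + 20074) = -30/(283/264 + 20074) = -30/5299819/264 = -30*264/5299819 = -7920/5299819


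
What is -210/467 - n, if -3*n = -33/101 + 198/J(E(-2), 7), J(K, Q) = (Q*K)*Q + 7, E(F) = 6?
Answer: -4817425/14197267 ≈ -0.33932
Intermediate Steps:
J(K, Q) = 7 + K*Q² (J(K, Q) = (K*Q)*Q + 7 = K*Q² + 7 = 7 + K*Q²)
n = -3355/30401 (n = -(-33/101 + 198/(7 + 6*7²))/3 = -(-33*1/101 + 198/(7 + 6*49))/3 = -(-33/101 + 198/(7 + 294))/3 = -(-33/101 + 198/301)/3 = -⅓*10065/30401 = -3355/30401 ≈ -0.11036)
-210/467 - n = -210/467 - 1*(-3355/30401) = -210*1/467 + 3355/30401 = -210/467 + 3355/30401 = -4817425/14197267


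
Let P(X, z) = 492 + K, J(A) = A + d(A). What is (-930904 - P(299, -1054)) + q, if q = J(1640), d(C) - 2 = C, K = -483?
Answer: -927631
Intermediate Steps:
d(C) = 2 + C
J(A) = 2 + 2*A (J(A) = A + (2 + A) = 2 + 2*A)
P(X, z) = 9 (P(X, z) = 492 - 483 = 9)
q = 3282 (q = 2 + 2*1640 = 2 + 3280 = 3282)
(-930904 - P(299, -1054)) + q = (-930904 - 1*9) + 3282 = (-930904 - 9) + 3282 = -930913 + 3282 = -927631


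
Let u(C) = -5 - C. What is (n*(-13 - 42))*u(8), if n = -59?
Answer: -42185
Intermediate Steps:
(n*(-13 - 42))*u(8) = (-59*(-13 - 42))*(-5 - 1*8) = (-59*(-55))*(-5 - 8) = 3245*(-13) = -42185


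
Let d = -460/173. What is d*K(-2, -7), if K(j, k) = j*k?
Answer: -6440/173 ≈ -37.225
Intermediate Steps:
d = -460/173 (d = -460*1/173 = -460/173 ≈ -2.6590)
d*K(-2, -7) = -(-920)*(-7)/173 = -460/173*14 = -6440/173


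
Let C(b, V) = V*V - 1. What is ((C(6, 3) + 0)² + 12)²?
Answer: 5776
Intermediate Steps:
C(b, V) = -1 + V² (C(b, V) = V² - 1 = -1 + V²)
((C(6, 3) + 0)² + 12)² = (((-1 + 3²) + 0)² + 12)² = (((-1 + 9) + 0)² + 12)² = ((8 + 0)² + 12)² = (8² + 12)² = (64 + 12)² = 76² = 5776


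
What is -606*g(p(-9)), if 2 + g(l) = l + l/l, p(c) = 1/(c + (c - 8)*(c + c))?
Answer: 59792/99 ≈ 603.96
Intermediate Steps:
p(c) = 1/(c + 2*c*(-8 + c)) (p(c) = 1/(c + (-8 + c)*(2*c)) = 1/(c + 2*c*(-8 + c)))
g(l) = -1 + l (g(l) = -2 + (l + l/l) = -2 + (l + 1) = -2 + (1 + l) = -1 + l)
-606*g(p(-9)) = -606*(-1 + 1/((-9)*(-15 + 2*(-9)))) = -606*(-1 - 1/(9*(-15 - 18))) = -606*(-1 - 1/9/(-33)) = -606*(-1 - 1/9*(-1/33)) = -606*(-1 + 1/297) = -606*(-296/297) = 59792/99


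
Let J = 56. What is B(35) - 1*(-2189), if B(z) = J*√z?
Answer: 2189 + 56*√35 ≈ 2520.3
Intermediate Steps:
B(z) = 56*√z
B(35) - 1*(-2189) = 56*√35 - 1*(-2189) = 56*√35 + 2189 = 2189 + 56*√35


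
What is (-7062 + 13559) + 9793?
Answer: 16290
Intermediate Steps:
(-7062 + 13559) + 9793 = 6497 + 9793 = 16290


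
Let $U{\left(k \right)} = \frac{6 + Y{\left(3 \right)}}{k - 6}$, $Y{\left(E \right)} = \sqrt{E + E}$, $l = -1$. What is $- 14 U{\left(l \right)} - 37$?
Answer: $-25 + 2 \sqrt{6} \approx -20.101$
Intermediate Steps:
$Y{\left(E \right)} = \sqrt{2} \sqrt{E}$ ($Y{\left(E \right)} = \sqrt{2 E} = \sqrt{2} \sqrt{E}$)
$U{\left(k \right)} = \frac{6 + \sqrt{6}}{-6 + k}$ ($U{\left(k \right)} = \frac{6 + \sqrt{2} \sqrt{3}}{k - 6} = \frac{6 + \sqrt{6}}{-6 + k}$)
$- 14 U{\left(l \right)} - 37 = - 14 \frac{6 + \sqrt{6}}{-6 - 1} - 37 = - 14 \frac{6 + \sqrt{6}}{-7} - 37 = - 14 \left(- \frac{6 + \sqrt{6}}{7}\right) - 37 = - 14 \left(- \frac{6}{7} - \frac{\sqrt{6}}{7}\right) - 37 = \left(12 + 2 \sqrt{6}\right) - 37 = -25 + 2 \sqrt{6}$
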